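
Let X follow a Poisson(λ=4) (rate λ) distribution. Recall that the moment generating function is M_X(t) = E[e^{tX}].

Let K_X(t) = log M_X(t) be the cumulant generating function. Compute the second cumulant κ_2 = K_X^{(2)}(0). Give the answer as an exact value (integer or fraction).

κ_2 = K′′(0) = 4

M_X(t) = e^(4*e^(t) - 4)
K_X(t) = log M_X(t) = 4*e^(t) - 4
K′(t) = 4*e^(t)
K′′(t) = 4*e^(t)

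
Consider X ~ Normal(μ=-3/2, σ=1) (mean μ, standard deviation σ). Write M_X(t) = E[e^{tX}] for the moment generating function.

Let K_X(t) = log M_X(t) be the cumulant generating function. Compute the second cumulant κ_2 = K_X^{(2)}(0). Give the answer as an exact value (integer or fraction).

κ_2 = D^2[K](0) = 1

M_X(t) = e^(t^2/2 - 3*t/2)
K_X(t) = log M_X(t) = t^2/2 - 3*t/2
D^2[K](t) = 1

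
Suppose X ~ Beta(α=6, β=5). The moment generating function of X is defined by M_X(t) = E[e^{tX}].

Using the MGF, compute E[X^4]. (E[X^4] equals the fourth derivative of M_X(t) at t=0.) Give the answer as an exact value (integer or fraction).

E[X^4] = M′′′′(0) = 18/143

M_X(t) = ₁F₁(6; 11; t)
M′(t) = 6*₁F₁(7; 12; t)/11
M′′(t) = 7*₁F₁(8; 13; t)/22
M′′′(t) = 28*₁F₁(9; 14; t)/143
M′′′′(t) = 18*₁F₁(10; 15; t)/143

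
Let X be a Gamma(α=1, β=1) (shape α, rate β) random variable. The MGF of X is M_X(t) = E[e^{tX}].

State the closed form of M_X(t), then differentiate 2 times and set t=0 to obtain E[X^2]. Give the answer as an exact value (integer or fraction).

E[X^2] = D^2[M](0) = 2

M_X(t) = 1/(1 - t)
D^2[M](t) = -2/(t^3 - 3*t^2 + 3*t - 1)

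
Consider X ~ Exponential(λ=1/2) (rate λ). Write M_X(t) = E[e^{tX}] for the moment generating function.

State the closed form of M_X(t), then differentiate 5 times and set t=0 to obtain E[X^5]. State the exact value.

E[X^5] = M′′′′′(0) = 3840

M_X(t) = 1/(2*(1/2 - t))
M′(t) = 2/(4*t^2 - 4*t + 1)
M′′(t) = -8/(8*t^3 - 12*t^2 + 6*t - 1)
M′′′(t) = 48/(16*t^4 - 32*t^3 + 24*t^2 - 8*t + 1)
M′′′′(t) = -384/(32*t^5 - 80*t^4 + 80*t^3 - 40*t^2 + 10*t - 1)
M′′′′′(t) = 3840/(64*t^6 - 192*t^5 + 240*t^4 - 160*t^3 + 60*t^2 - 12*t + 1)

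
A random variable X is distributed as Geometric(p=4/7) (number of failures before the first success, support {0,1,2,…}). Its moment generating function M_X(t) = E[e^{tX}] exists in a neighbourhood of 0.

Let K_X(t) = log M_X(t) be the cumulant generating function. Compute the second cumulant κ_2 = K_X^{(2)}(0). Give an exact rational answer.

κ_2 = D^2[K](0) = 21/16

M_X(t) = 4/(7*(1 - 3*e^(t)/7))
K_X(t) = log M_X(t) = -log(1 - 3*e^(t)/7) - log(7) + 2*log(2)
D^2[K](t) = 21*e^(t)/(9*e^(2*t) - 42*e^(t) + 49)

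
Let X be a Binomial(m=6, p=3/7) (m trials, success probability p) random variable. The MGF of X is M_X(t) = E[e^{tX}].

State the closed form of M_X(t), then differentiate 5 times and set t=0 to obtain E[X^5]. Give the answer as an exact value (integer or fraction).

M_X(t) = (3*e^(t)/7 + 4/7)^6
D^5[M](t) = 5668704*e^(6*t)/117649 + 18225000*e^(5*t)/117649 + 19906560*e^(4*t)/117649 + 8398080*e^(3*t)/117649 + 1105920*e^(2*t)/117649 + 18432*e^(t)/117649

E[X^5] = D^5[M](0) = 7617528/16807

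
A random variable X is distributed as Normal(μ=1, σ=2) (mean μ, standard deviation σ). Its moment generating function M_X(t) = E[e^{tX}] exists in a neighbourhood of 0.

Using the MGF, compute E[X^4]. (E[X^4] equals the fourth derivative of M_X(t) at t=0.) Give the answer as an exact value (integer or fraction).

M_X(t) = e^(2*t^2 + t)
M^(4)(t) = 256*t^4*e^(t)*e^(2*t^2) + 256*t^3*e^(t)*e^(2*t^2) + 480*t^2*e^(t)*e^(2*t^2) + 208*t*e^(t)*e^(2*t^2) + 73*e^(t)*e^(2*t^2)

E[X^4] = M^(4)(0) = 73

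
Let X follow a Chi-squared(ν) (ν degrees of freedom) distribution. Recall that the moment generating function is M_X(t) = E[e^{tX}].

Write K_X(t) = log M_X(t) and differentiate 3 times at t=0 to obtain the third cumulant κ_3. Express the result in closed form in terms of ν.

κ_3 = K^(3)(0) = 8*ν

M_X(t) = (1 - 2*t)^(-ν/2)
K_X(t) = log M_X(t) = -ν*log(1 - 2*t)/2
K^(3)(t) = -8*ν/(8*t^3 - 12*t^2 + 6*t - 1)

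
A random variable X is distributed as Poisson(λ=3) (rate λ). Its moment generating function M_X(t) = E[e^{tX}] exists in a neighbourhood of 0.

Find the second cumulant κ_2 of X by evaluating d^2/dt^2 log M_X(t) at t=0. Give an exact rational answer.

M_X(t) = e^(3*e^(t) - 3)
K_X(t) = log M_X(t) = 3*e^(t) - 3
D^2[K](t) = 3*e^(t)

κ_2 = D^2[K](0) = 3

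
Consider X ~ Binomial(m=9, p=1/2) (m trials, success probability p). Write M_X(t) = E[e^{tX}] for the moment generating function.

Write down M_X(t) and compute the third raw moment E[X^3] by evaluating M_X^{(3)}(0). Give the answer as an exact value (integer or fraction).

M_X(t) = (e^(t)/2 + 1/2)^9
dM/dt = 9*e^(9*t)/512 + 9*e^(8*t)/64 + 63*e^(7*t)/128 + 63*e^(6*t)/64 + 315*e^(5*t)/256 + 63*e^(4*t)/64 + 63*e^(3*t)/128 + 9*e^(2*t)/64 + 9*e^(t)/512
d^2M/dt^2 = 81*e^(9*t)/512 + 9*e^(8*t)/8 + 441*e^(7*t)/128 + 189*e^(6*t)/32 + 1575*e^(5*t)/256 + 63*e^(4*t)/16 + 189*e^(3*t)/128 + 9*e^(2*t)/32 + 9*e^(t)/512
d^3M/dt^3 = 729*e^(9*t)/512 + 9*e^(8*t) + 3087*e^(7*t)/128 + 567*e^(6*t)/16 + 7875*e^(5*t)/256 + 63*e^(4*t)/4 + 567*e^(3*t)/128 + 9*e^(2*t)/16 + 9*e^(t)/512

E[X^3] = d^3M/dt^3 |_{t=0} = 243/2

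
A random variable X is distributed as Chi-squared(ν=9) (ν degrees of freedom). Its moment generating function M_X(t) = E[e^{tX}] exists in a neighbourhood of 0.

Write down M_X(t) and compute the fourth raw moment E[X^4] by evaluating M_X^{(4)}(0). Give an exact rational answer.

M_X(t) = (1 - 2*t)^(-9/2)

E[X^4] = D^4[M](0) = 19305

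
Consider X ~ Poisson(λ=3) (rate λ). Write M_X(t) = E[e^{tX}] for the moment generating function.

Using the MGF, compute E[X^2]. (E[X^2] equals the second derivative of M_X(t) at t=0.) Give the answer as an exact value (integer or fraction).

M_X(t) = e^(3*e^(t) - 3)
M^(2)(t) = (9*e^(2*t)*e^(3*e^(t)) + 3*e^(t)*e^(3*e^(t)))*e^(-3)

E[X^2] = M^(2)(0) = 12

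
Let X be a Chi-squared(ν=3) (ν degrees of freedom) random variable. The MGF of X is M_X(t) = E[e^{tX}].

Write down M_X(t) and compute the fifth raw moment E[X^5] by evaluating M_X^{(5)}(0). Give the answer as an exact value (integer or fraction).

M_X(t) = (1 - 2*t)^(-3/2)
M^(5)(t) = 10395/(64*t^6*√(1 - 2*t) - 192*t^5*√(1 - 2*t) + 240*t^4*√(1 - 2*t) - 160*t^3*√(1 - 2*t) + 60*t^2*√(1 - 2*t) - 12*t*√(1 - 2*t) + √(1 - 2*t))

E[X^5] = M^(5)(0) = 10395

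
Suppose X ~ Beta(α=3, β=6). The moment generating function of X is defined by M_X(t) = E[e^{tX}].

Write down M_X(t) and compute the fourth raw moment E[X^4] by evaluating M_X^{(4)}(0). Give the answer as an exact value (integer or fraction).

M_X(t) = ₁F₁(3; 9; t)
D^4[M](t) = ₁F₁(7; 13; t)/33

E[X^4] = D^4[M](0) = 1/33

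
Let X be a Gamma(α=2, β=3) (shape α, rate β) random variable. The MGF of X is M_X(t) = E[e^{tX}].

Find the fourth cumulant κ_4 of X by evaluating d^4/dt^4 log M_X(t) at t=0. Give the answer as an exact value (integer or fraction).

M_X(t) = 9/(3 - t)^2
K_X(t) = log M_X(t) = -2*log(3 - t) + 2*log(3)
dK/dt = -2/(t - 3)
d^2K/dt^2 = 2/(t^2 - 6*t + 9)
d^3K/dt^3 = -4/(t^3 - 9*t^2 + 27*t - 27)
d^4K/dt^4 = 12/(t^4 - 12*t^3 + 54*t^2 - 108*t + 81)

κ_4 = d^4K/dt^4 |_{t=0} = 4/27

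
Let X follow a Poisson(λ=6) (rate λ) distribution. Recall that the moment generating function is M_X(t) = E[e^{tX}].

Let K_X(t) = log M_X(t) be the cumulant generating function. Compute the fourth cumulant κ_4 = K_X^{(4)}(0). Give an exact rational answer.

κ_4 = K^(4)(0) = 6

M_X(t) = e^(6*e^(t) - 6)
K_X(t) = log M_X(t) = 6*e^(t) - 6
K^(4)(t) = 6*e^(t)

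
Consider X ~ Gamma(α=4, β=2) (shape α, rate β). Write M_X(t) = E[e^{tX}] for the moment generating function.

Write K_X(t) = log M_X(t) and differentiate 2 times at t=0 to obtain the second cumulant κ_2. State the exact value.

κ_2 = d^2K/dt^2 |_{t=0} = 1

M_X(t) = 16/(2 - t)^4
K_X(t) = log M_X(t) = -4*log(2 - t) + 4*log(2)
dK/dt = -4/(t - 2)
d^2K/dt^2 = 4/(t^2 - 4*t + 4)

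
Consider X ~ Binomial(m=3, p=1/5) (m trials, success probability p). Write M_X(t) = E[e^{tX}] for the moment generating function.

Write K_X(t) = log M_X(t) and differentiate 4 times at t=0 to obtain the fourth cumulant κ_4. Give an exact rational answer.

κ_4 = d^4K/dt^4 |_{t=0} = 12/625

M_X(t) = (e^(t)/5 + 4/5)^3
K_X(t) = log M_X(t) = 3*log(e^(t)/5 + 4/5)
dK/dt = 3*e^(t)/(e^(t) + 4)
d^2K/dt^2 = 12*e^(t)/(e^(2*t) + 8*e^(t) + 16)
d^3K/dt^3 = (-12*e^(2*t) + 48*e^(t))/(e^(3*t) + 12*e^(2*t) + 48*e^(t) + 64)
d^4K/dt^4 = (12*e^(3*t) - 192*e^(2*t) + 192*e^(t))/(e^(4*t) + 16*e^(3*t) + 96*e^(2*t) + 256*e^(t) + 256)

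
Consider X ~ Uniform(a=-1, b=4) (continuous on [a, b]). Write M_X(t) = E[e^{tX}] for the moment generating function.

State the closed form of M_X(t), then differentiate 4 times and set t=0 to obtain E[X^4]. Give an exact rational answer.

E[X^4] = M′′′′(0) = 41

M_X(t) = (e^(4*t) - e^(-t))/(5*t)
M′(t) = (4*t*e^(5*t) + t - e^(5*t) + 1)*e^(-t)/(5*t^2)
M′′(t) = (16*t^2*e^(5*t) - t^2 - 8*t*e^(5*t) - 2*t + 2*e^(5*t) - 2)*e^(-t)/(5*t^3)
M′′′(t) = (64*t^3*e^(5*t) + t^3 - 48*t^2*e^(5*t) + 3*t^2 + 24*t*e^(5*t) + 6*t - 6*e^(5*t) + 6)*e^(-t)/(5*t^4)
M′′′′(t) = (256*t^4*e^(5*t) - t^4 - 256*t^3*e^(5*t) - 4*t^3 + 192*t^2*e^(5*t) - 12*t^2 - 96*t*e^(5*t) - 24*t + 24*e^(5*t) - 24)*e^(-t)/(5*t^5)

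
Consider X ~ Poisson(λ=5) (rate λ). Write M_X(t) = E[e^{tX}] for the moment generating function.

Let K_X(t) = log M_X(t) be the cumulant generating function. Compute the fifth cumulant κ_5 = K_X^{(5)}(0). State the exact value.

κ_5 = K′′′′′(0) = 5

M_X(t) = e^(5*e^(t) - 5)
K_X(t) = log M_X(t) = 5*e^(t) - 5
K′(t) = 5*e^(t)
K′′(t) = 5*e^(t)
K′′′(t) = 5*e^(t)
K′′′′(t) = 5*e^(t)
K′′′′′(t) = 5*e^(t)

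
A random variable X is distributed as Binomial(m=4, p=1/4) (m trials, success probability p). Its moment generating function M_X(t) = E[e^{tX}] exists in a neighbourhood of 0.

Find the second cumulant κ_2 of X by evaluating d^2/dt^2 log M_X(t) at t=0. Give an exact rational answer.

M_X(t) = (e^(t)/4 + 3/4)^4
K_X(t) = log M_X(t) = 4*log(e^(t)/4 + 3/4)
dK/dt = 4*e^(t)/(e^(t) + 3)
d^2K/dt^2 = 12*e^(t)/(e^(2*t) + 6*e^(t) + 9)

κ_2 = d^2K/dt^2 |_{t=0} = 3/4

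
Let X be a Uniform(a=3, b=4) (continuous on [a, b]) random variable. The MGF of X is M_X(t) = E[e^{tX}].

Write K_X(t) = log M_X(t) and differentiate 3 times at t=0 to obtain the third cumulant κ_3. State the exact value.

M_X(t) = (e^(4*t) - e^(3*t))/t
K_X(t) = log M_X(t) = -log(t) + log(e^(4*t) - e^(3*t))
K′(t) = (4*t*e^(t) - 3*t - e^(t) + 1)/(t*e^(t) - t)
K′′(t) = (-t^2*e^(t) + e^(2*t) - 2*e^(t) + 1)/(t^2*e^(2*t) - 2*t^2*e^(t) + t^2)
K′′′(t) = (t^3*e^(2*t) + t^3*e^(t) - 2*e^(3*t) + 6*e^(2*t) - 6*e^(t) + 2)/(t^3*e^(3*t) - 3*t^3*e^(2*t) + 3*t^3*e^(t) - t^3)

κ_3 = K′′′(0) = 0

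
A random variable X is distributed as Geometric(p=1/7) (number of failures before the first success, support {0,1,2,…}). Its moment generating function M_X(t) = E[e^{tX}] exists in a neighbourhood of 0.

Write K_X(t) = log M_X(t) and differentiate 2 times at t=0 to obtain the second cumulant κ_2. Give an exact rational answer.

κ_2 = D^2[K](0) = 42

M_X(t) = 1/(7*(1 - 6*e^(t)/7))
K_X(t) = log M_X(t) = -log(1 - 6*e^(t)/7) - log(7)
D^2[K](t) = 42*e^(t)/(36*e^(2*t) - 84*e^(t) + 49)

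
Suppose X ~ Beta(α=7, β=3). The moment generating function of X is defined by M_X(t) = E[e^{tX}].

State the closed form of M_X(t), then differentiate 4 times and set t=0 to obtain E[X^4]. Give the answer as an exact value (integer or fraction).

E[X^4] = d^4M/dt^4 |_{t=0} = 42/143

M_X(t) = ₁F₁(7; 10; t)
dM/dt = 7*₁F₁(8; 11; t)/10
d^2M/dt^2 = 28*₁F₁(9; 12; t)/55
d^3M/dt^3 = 21*₁F₁(10; 13; t)/55
d^4M/dt^4 = 42*₁F₁(11; 14; t)/143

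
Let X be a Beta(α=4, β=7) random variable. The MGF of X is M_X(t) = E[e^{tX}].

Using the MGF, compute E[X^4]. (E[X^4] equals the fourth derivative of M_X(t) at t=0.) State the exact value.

M_X(t) = ₁F₁(4; 11; t)
M′(t) = 4*₁F₁(5; 12; t)/11
M′′(t) = 5*₁F₁(6; 13; t)/33
M′′′(t) = 10*₁F₁(7; 14; t)/143
M′′′′(t) = 5*₁F₁(8; 15; t)/143

E[X^4] = M′′′′(0) = 5/143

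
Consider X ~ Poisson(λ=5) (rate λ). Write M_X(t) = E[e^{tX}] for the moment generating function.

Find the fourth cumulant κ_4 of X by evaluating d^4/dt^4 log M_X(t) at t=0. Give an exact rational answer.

κ_4 = K′′′′(0) = 5

M_X(t) = e^(5*e^(t) - 5)
K_X(t) = log M_X(t) = 5*e^(t) - 5
K′(t) = 5*e^(t)
K′′(t) = 5*e^(t)
K′′′(t) = 5*e^(t)
K′′′′(t) = 5*e^(t)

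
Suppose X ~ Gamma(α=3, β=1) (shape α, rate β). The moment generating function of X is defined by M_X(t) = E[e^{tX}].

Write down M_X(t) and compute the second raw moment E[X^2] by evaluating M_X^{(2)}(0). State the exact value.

E[X^2] = d^2M/dt^2 |_{t=0} = 12

M_X(t) = (1 - t)^(-3)
dM/dt = 3/(t^4 - 4*t^3 + 6*t^2 - 4*t + 1)
d^2M/dt^2 = -12/(t^5 - 5*t^4 + 10*t^3 - 10*t^2 + 5*t - 1)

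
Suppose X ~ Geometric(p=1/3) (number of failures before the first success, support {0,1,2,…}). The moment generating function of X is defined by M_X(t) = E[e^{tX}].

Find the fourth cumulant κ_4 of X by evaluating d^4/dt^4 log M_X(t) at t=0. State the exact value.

M_X(t) = 1/(3*(1 - 2*e^(t)/3))
K_X(t) = log M_X(t) = -log(1 - 2*e^(t)/3) - log(3)
K′(t) = -2*e^(t)/(2*e^(t) - 3)
K′′(t) = 6*e^(t)/(4*e^(2*t) - 12*e^(t) + 9)
K′′′(t) = (-12*e^(2*t) - 18*e^(t))/(8*e^(3*t) - 36*e^(2*t) + 54*e^(t) - 27)
K′′′′(t) = (24*e^(3*t) + 144*e^(2*t) + 54*e^(t))/(16*e^(4*t) - 96*e^(3*t) + 216*e^(2*t) - 216*e^(t) + 81)

κ_4 = K′′′′(0) = 222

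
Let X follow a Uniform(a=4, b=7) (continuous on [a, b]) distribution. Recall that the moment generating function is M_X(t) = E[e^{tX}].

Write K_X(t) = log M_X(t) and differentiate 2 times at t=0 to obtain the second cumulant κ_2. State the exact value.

κ_2 = K^(2)(0) = 3/4

M_X(t) = (e^(7*t) - e^(4*t))/(3*t)
K_X(t) = log M_X(t) = -log(t) + log(e^(7*t) - e^(4*t)) - log(3)
K^(2)(t) = (-9*t^2*e^(3*t) + e^(6*t) - 2*e^(3*t) + 1)/(t^2*e^(6*t) - 2*t^2*e^(3*t) + t^2)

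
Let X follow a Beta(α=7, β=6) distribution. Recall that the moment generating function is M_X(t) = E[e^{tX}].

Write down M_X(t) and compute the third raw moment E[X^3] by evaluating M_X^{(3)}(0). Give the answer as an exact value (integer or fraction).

E[X^3] = M′′′(0) = 12/65

M_X(t) = ₁F₁(7; 13; t)
M′(t) = 7*₁F₁(8; 14; t)/13
M′′(t) = 4*₁F₁(9; 15; t)/13
M′′′(t) = 12*₁F₁(10; 16; t)/65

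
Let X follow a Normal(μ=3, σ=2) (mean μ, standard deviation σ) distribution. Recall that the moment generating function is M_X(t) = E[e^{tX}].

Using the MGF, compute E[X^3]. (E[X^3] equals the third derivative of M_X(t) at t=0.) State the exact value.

M_X(t) = e^(2*t^2 + 3*t)
M^(3)(t) = 64*t^3*e^(3*t)*e^(2*t^2) + 144*t^2*e^(3*t)*e^(2*t^2) + 156*t*e^(3*t)*e^(2*t^2) + 63*e^(3*t)*e^(2*t^2)

E[X^3] = M^(3)(0) = 63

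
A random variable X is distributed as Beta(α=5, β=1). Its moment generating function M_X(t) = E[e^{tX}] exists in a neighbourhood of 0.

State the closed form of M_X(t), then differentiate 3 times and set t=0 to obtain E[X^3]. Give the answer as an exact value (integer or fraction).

E[X^3] = M^(3)(0) = 5/8

M_X(t) = ₁F₁(5; 6; t)
M^(3)(t) = 5*₁F₁(8; 9; t)/8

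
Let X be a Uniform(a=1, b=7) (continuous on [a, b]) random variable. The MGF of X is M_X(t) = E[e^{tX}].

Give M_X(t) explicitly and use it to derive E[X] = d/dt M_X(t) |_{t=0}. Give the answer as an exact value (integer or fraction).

E[X] = dM/dt |_{t=0} = 4

M_X(t) = (e^(7*t) - e^(t))/(6*t)
dM/dt = (7*t*e^(7*t) - t*e^(t) - e^(7*t) + e^(t))/(6*t^2)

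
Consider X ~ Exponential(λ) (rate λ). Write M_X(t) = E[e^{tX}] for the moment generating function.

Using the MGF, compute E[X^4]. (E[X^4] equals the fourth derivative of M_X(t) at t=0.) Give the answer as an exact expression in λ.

M_X(t) = λ/(λ - t)
D^4[M](t) = -24*λ/(-λ^5 + 5*λ^4*t - 10*λ^3*t^2 + 10*λ^2*t^3 - 5*λ*t^4 + t^5)

E[X^4] = D^4[M](0) = 24/λ^4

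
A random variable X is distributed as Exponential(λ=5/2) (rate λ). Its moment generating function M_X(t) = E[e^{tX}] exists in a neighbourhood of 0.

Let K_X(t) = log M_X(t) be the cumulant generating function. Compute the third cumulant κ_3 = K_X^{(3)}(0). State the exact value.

κ_3 = K^(3)(0) = 16/125

M_X(t) = 5/(2*(5/2 - t))
K_X(t) = log M_X(t) = -log(5/2 - t) - log(2) + log(5)
K^(3)(t) = -16/(8*t^3 - 60*t^2 + 150*t - 125)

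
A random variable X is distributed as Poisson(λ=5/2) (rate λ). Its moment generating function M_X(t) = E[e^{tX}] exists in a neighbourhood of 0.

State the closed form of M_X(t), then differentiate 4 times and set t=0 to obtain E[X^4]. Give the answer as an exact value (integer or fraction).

E[X^4] = D^4[M](0) = 2865/16

M_X(t) = e^(5*e^(t)/2 - 5/2)
D^4[M](t) = (625*e^(4*t)*e^(5*e^(t)/2) + 1500*e^(3*t)*e^(5*e^(t)/2) + 700*e^(2*t)*e^(5*e^(t)/2) + 40*e^(t)*e^(5*e^(t)/2))*e^(-5/2)/16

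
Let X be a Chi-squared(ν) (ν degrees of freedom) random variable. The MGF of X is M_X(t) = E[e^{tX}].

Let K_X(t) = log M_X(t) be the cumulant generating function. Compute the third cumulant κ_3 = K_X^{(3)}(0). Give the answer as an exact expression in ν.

M_X(t) = (1 - 2*t)^(-ν/2)
K_X(t) = log M_X(t) = -ν*log(1 - 2*t)/2
dK/dt = -ν/(2*t - 1)
d^2K/dt^2 = 2*ν/(4*t^2 - 4*t + 1)
d^3K/dt^3 = -8*ν/(8*t^3 - 12*t^2 + 6*t - 1)

κ_3 = d^3K/dt^3 |_{t=0} = 8*ν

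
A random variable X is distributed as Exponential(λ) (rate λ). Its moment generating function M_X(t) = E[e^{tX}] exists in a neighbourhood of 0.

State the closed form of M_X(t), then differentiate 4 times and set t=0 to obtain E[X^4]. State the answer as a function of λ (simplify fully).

M_X(t) = λ/(λ - t)
dM/dt = λ/(λ^2 - 2*λ*t + t^2)
d^2M/dt^2 = -2*λ/(-λ^3 + 3*λ^2*t - 3*λ*t^2 + t^3)
d^3M/dt^3 = 6*λ/(λ^4 - 4*λ^3*t + 6*λ^2*t^2 - 4*λ*t^3 + t^4)
d^4M/dt^4 = -24*λ/(-λ^5 + 5*λ^4*t - 10*λ^3*t^2 + 10*λ^2*t^3 - 5*λ*t^4 + t^5)

E[X^4] = d^4M/dt^4 |_{t=0} = 24/λ^4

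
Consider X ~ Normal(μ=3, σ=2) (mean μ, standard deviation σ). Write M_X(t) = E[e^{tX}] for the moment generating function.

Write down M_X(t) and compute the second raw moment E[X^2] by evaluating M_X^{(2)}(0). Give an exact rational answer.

M_X(t) = e^(2*t^2 + 3*t)
M^(2)(t) = 16*t^2*e^(3*t)*e^(2*t^2) + 24*t*e^(3*t)*e^(2*t^2) + 13*e^(3*t)*e^(2*t^2)

E[X^2] = M^(2)(0) = 13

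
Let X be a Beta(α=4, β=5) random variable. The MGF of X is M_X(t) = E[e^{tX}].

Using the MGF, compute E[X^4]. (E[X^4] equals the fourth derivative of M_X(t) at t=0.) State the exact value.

M_X(t) = ₁F₁(4; 9; t)
D^4[M](t) = 7*₁F₁(8; 13; t)/99

E[X^4] = D^4[M](0) = 7/99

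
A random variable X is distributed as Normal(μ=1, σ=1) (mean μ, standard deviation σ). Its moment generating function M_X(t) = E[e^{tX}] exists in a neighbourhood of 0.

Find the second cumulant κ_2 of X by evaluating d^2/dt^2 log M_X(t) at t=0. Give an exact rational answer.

κ_2 = d^2K/dt^2 |_{t=0} = 1

M_X(t) = e^(t^2/2 + t)
K_X(t) = log M_X(t) = t^2/2 + t
dK/dt = t + 1
d^2K/dt^2 = 1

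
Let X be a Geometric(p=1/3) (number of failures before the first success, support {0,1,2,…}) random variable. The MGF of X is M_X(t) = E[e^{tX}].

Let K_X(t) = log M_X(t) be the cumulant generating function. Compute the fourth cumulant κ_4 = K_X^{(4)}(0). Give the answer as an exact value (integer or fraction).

κ_4 = D^4[K](0) = 222

M_X(t) = 1/(3*(1 - 2*e^(t)/3))
K_X(t) = log M_X(t) = -log(1 - 2*e^(t)/3) - log(3)
D^4[K](t) = (24*e^(3*t) + 144*e^(2*t) + 54*e^(t))/(16*e^(4*t) - 96*e^(3*t) + 216*e^(2*t) - 216*e^(t) + 81)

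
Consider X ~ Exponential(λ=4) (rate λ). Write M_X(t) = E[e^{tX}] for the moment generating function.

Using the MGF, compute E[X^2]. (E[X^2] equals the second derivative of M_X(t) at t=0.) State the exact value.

E[X^2] = M′′(0) = 1/8

M_X(t) = 4/(4 - t)
M′(t) = 4/(t^2 - 8*t + 16)
M′′(t) = -8/(t^3 - 12*t^2 + 48*t - 64)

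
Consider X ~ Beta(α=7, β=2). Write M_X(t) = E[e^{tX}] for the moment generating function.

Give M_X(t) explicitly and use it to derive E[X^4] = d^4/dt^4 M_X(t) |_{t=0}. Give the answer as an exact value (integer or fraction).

E[X^4] = D^4[M](0) = 14/33

M_X(t) = ₁F₁(7; 9; t)
D^4[M](t) = 14*₁F₁(11; 13; t)/33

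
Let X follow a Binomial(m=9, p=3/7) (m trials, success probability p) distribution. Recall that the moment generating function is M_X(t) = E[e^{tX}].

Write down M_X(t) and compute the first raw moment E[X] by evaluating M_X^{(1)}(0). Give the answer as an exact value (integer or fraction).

E[X] = D[M](0) = 27/7

M_X(t) = (3*e^(t)/7 + 4/7)^9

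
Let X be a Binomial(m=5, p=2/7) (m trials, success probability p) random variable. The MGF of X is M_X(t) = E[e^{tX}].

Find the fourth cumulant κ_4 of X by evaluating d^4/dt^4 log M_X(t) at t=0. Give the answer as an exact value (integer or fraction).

κ_4 = D^4[K](0) = -550/2401

M_X(t) = (2*e^(t)/7 + 5/7)^5
K_X(t) = log M_X(t) = 5*log(2*e^(t)/7 + 5/7)
D^4[K](t) = (200*e^(3*t) - 2000*e^(2*t) + 1250*e^(t))/(16*e^(4*t) + 160*e^(3*t) + 600*e^(2*t) + 1000*e^(t) + 625)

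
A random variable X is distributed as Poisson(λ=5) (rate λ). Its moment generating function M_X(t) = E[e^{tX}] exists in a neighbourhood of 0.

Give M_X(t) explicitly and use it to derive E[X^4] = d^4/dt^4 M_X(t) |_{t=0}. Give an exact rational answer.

M_X(t) = e^(5*e^(t) - 5)
M^(4)(t) = (625*e^(4*t)*e^(5*e^(t)) + 750*e^(3*t)*e^(5*e^(t)) + 175*e^(2*t)*e^(5*e^(t)) + 5*e^(t)*e^(5*e^(t)))*e^(-5)

E[X^4] = M^(4)(0) = 1555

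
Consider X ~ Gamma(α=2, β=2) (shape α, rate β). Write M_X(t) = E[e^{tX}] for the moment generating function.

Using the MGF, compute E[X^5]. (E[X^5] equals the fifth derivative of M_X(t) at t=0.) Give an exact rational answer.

M_X(t) = 4/(2 - t)^2
D^5[M](t) = -2880/(t^7 - 14*t^6 + 84*t^5 - 280*t^4 + 560*t^3 - 672*t^2 + 448*t - 128)

E[X^5] = D^5[M](0) = 45/2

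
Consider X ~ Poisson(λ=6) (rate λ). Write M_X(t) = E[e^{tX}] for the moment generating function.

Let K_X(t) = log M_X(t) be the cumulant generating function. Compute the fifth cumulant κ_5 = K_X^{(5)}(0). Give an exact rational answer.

κ_5 = K′′′′′(0) = 6

M_X(t) = e^(6*e^(t) - 6)
K_X(t) = log M_X(t) = 6*e^(t) - 6
K′(t) = 6*e^(t)
K′′(t) = 6*e^(t)
K′′′(t) = 6*e^(t)
K′′′′(t) = 6*e^(t)
K′′′′′(t) = 6*e^(t)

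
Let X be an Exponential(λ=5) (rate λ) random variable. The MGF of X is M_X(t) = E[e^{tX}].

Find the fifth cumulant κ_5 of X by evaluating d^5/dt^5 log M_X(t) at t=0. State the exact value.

κ_5 = d^5K/dt^5 |_{t=0} = 24/3125

M_X(t) = 5/(5 - t)
K_X(t) = log M_X(t) = -log(5 - t) + log(5)
dK/dt = -1/(t - 5)
d^2K/dt^2 = 1/(t^2 - 10*t + 25)
d^3K/dt^3 = -2/(t^3 - 15*t^2 + 75*t - 125)
d^4K/dt^4 = 6/(t^4 - 20*t^3 + 150*t^2 - 500*t + 625)
d^5K/dt^5 = -24/(t^5 - 25*t^4 + 250*t^3 - 1250*t^2 + 3125*t - 3125)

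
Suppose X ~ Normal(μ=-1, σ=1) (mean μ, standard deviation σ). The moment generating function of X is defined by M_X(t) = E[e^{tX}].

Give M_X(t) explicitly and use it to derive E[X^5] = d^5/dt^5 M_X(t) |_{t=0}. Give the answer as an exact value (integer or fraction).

M_X(t) = e^(t^2/2 - t)
D^5[M](t) = (t^5*e^(t^2/2) - 5*t^4*e^(t^2/2) + 20*t^3*e^(t^2/2) - 40*t^2*e^(t^2/2) + 50*t*e^(t^2/2) - 26*e^(t^2/2))*e^(-t)

E[X^5] = D^5[M](0) = -26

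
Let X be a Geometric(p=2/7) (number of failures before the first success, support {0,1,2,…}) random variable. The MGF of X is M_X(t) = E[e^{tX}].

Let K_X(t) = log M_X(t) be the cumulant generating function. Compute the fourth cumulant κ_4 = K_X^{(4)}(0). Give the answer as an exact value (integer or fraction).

κ_4 = d^4K/dt^4 |_{t=0} = 3745/8

M_X(t) = 2/(7*(1 - 5*e^(t)/7))
K_X(t) = log M_X(t) = -log(1 - 5*e^(t)/7) - log(7) + log(2)
dK/dt = -5*e^(t)/(5*e^(t) - 7)
d^2K/dt^2 = 35*e^(t)/(25*e^(2*t) - 70*e^(t) + 49)
d^3K/dt^3 = (-175*e^(2*t) - 245*e^(t))/(125*e^(3*t) - 525*e^(2*t) + 735*e^(t) - 343)
d^4K/dt^4 = (875*e^(3*t) + 4900*e^(2*t) + 1715*e^(t))/(625*e^(4*t) - 3500*e^(3*t) + 7350*e^(2*t) - 6860*e^(t) + 2401)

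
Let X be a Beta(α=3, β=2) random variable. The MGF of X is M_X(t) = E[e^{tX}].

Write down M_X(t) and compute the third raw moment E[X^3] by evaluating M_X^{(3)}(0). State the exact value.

M_X(t) = ₁F₁(3; 5; t)
M^(3)(t) = 2*₁F₁(6; 8; t)/7

E[X^3] = M^(3)(0) = 2/7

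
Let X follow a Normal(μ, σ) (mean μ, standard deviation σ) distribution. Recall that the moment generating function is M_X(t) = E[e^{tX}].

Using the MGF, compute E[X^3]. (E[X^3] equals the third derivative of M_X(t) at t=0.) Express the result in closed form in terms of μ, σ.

M_X(t) = e^(μ*t + σ^2*t^2/2)
M′(t) = μ*e^(μ*t)*e^(σ^2*t^2/2) + σ^2*t*e^(μ*t)*e^(σ^2*t^2/2)
M′′(t) = μ^2*e^(μ*t)*e^(σ^2*t^2/2) + 2*μ*σ^2*t*e^(μ*t)*e^(σ^2*t^2/2) + σ^4*t^2*e^(μ*t)*e^(σ^2*t^2/2) + σ^2*e^(μ*t)*e^(σ^2*t^2/2)

E[X^3] = M′′′(0) = μ*(μ^2 + 3*σ^2)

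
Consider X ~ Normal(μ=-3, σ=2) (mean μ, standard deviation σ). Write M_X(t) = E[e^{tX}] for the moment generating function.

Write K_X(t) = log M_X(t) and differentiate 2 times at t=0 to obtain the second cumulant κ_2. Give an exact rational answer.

κ_2 = K^(2)(0) = 4

M_X(t) = e^(2*t^2 - 3*t)
K_X(t) = log M_X(t) = 2*t^2 - 3*t
K^(2)(t) = 4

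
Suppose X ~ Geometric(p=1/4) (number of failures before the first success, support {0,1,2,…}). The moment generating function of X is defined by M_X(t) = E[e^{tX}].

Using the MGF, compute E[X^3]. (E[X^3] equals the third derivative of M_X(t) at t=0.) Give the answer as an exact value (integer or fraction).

M_X(t) = 1/(4*(1 - 3*e^(t)/4))
dM/dt = 3*e^(t)/(9*e^(2*t) - 24*e^(t) + 16)
d^2M/dt^2 = (-9*e^(2*t) - 12*e^(t))/(27*e^(3*t) - 108*e^(2*t) + 144*e^(t) - 64)
d^3M/dt^3 = (27*e^(3*t) + 144*e^(2*t) + 48*e^(t))/(81*e^(4*t) - 432*e^(3*t) + 864*e^(2*t) - 768*e^(t) + 256)

E[X^3] = d^3M/dt^3 |_{t=0} = 219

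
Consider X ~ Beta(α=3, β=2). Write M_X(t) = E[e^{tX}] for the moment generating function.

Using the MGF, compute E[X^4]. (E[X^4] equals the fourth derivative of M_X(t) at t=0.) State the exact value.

M_X(t) = ₁F₁(3; 5; t)
M′(t) = 3*₁F₁(4; 6; t)/5
M′′(t) = 2*₁F₁(5; 7; t)/5
M′′′(t) = 2*₁F₁(6; 8; t)/7
M′′′′(t) = 3*₁F₁(7; 9; t)/14

E[X^4] = M′′′′(0) = 3/14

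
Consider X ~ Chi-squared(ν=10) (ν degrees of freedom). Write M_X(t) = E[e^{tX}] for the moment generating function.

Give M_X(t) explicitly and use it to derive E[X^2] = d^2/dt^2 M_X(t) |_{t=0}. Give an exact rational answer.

E[X^2] = d^2M/dt^2 |_{t=0} = 120

M_X(t) = (1 - 2*t)^(-5)
dM/dt = 10/(64*t^6 - 192*t^5 + 240*t^4 - 160*t^3 + 60*t^2 - 12*t + 1)
d^2M/dt^2 = -120/(128*t^7 - 448*t^6 + 672*t^5 - 560*t^4 + 280*t^3 - 84*t^2 + 14*t - 1)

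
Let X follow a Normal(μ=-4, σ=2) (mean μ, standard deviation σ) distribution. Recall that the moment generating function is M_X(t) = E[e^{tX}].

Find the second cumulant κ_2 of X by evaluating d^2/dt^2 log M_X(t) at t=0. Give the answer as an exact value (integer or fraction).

M_X(t) = e^(2*t^2 - 4*t)
K_X(t) = log M_X(t) = 2*t^2 - 4*t
dK/dt = 4*t - 4
d^2K/dt^2 = 4

κ_2 = d^2K/dt^2 |_{t=0} = 4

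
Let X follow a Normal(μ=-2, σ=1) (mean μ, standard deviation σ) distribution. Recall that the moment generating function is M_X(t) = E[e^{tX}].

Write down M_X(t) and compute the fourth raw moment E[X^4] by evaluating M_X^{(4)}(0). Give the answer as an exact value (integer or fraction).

M_X(t) = e^(t^2/2 - 2*t)
M^(4)(t) = (t^4*e^(t^2/2) - 8*t^3*e^(t^2/2) + 30*t^2*e^(t^2/2) - 56*t*e^(t^2/2) + 43*e^(t^2/2))*e^(-2*t)

E[X^4] = M^(4)(0) = 43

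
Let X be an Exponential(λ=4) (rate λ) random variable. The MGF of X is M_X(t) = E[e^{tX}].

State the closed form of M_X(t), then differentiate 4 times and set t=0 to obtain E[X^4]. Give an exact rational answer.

M_X(t) = 4/(4 - t)
dM/dt = 4/(t^2 - 8*t + 16)
d^2M/dt^2 = -8/(t^3 - 12*t^2 + 48*t - 64)
d^3M/dt^3 = 24/(t^4 - 16*t^3 + 96*t^2 - 256*t + 256)
d^4M/dt^4 = -96/(t^5 - 20*t^4 + 160*t^3 - 640*t^2 + 1280*t - 1024)

E[X^4] = d^4M/dt^4 |_{t=0} = 3/32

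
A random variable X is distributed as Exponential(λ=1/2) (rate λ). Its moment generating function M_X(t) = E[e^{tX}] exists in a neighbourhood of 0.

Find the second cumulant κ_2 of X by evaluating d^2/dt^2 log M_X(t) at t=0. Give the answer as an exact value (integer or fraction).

M_X(t) = 1/(2*(1/2 - t))
K_X(t) = log M_X(t) = -log(1/2 - t) - log(2)
K′(t) = -2/(2*t - 1)
K′′(t) = 4/(4*t^2 - 4*t + 1)

κ_2 = K′′(0) = 4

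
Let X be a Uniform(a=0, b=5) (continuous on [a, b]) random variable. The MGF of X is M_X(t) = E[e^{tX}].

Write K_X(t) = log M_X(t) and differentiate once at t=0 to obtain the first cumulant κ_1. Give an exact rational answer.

κ_1 = dK/dt |_{t=0} = 5/2

M_X(t) = (e^(5*t) - 1)/(5*t)
K_X(t) = log M_X(t) = -log(t) + log(e^(5*t) - 1) - log(5)
dK/dt = (5*t*e^(5*t) - e^(5*t) + 1)/(t*e^(5*t) - t)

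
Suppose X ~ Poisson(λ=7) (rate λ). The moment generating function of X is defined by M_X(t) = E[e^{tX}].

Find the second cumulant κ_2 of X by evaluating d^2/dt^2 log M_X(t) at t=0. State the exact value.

κ_2 = d^2K/dt^2 |_{t=0} = 7

M_X(t) = e^(7*e^(t) - 7)
K_X(t) = log M_X(t) = 7*e^(t) - 7
dK/dt = 7*e^(t)
d^2K/dt^2 = 7*e^(t)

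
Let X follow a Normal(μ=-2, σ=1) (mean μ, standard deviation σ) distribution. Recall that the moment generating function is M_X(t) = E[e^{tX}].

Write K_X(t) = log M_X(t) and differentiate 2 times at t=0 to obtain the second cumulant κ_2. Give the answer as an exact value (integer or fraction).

M_X(t) = e^(t^2/2 - 2*t)
K_X(t) = log M_X(t) = t^2/2 - 2*t
dK/dt = t - 2
d^2K/dt^2 = 1

κ_2 = d^2K/dt^2 |_{t=0} = 1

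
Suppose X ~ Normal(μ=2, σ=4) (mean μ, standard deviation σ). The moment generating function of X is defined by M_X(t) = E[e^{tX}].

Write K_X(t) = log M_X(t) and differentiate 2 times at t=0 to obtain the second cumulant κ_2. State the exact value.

M_X(t) = e^(8*t^2 + 2*t)
K_X(t) = log M_X(t) = 8*t^2 + 2*t
K′(t) = 16*t + 2
K′′(t) = 16

κ_2 = K′′(0) = 16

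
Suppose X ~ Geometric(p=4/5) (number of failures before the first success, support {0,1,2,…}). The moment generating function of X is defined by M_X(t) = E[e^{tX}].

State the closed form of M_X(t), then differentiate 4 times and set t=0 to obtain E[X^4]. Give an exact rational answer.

M_X(t) = 4/(5*(1 - e^(t)/5))
D^4[M](t) = (-4*e^(4*t) - 220*e^(3*t) - 1100*e^(2*t) - 500*e^(t))/(e^(5*t) - 25*e^(4*t) + 250*e^(3*t) - 1250*e^(2*t) + 3125*e^(t) - 3125)

E[X^4] = D^4[M](0) = 57/32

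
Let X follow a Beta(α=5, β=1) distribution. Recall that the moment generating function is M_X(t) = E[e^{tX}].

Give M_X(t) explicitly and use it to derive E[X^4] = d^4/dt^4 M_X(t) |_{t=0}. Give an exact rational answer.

M_X(t) = ₁F₁(5; 6; t)
M^(4)(t) = 5*₁F₁(9; 10; t)/9

E[X^4] = M^(4)(0) = 5/9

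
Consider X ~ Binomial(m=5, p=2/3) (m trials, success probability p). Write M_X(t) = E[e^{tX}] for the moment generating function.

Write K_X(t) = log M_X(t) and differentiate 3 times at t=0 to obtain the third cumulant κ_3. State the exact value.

κ_3 = d^3K/dt^3 |_{t=0} = -10/27

M_X(t) = (2*e^(t)/3 + 1/3)^5
K_X(t) = log M_X(t) = 5*log(2*e^(t)/3 + 1/3)
dK/dt = 10*e^(t)/(2*e^(t) + 1)
d^2K/dt^2 = 10*e^(t)/(4*e^(2*t) + 4*e^(t) + 1)
d^3K/dt^3 = (-20*e^(2*t) + 10*e^(t))/(8*e^(3*t) + 12*e^(2*t) + 6*e^(t) + 1)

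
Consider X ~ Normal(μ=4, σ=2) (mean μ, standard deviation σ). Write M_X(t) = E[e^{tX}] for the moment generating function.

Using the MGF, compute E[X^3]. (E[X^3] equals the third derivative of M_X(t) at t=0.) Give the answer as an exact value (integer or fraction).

E[X^3] = M′′′(0) = 112

M_X(t) = e^(2*t^2 + 4*t)
M′(t) = 4*t*e^(4*t)*e^(2*t^2) + 4*e^(4*t)*e^(2*t^2)
M′′(t) = 16*t^2*e^(4*t)*e^(2*t^2) + 32*t*e^(4*t)*e^(2*t^2) + 20*e^(4*t)*e^(2*t^2)
M′′′(t) = 64*t^3*e^(4*t)*e^(2*t^2) + 192*t^2*e^(4*t)*e^(2*t^2) + 240*t*e^(4*t)*e^(2*t^2) + 112*e^(4*t)*e^(2*t^2)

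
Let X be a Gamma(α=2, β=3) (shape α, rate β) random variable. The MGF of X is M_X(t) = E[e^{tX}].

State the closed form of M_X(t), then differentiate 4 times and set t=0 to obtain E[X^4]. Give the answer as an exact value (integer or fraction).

M_X(t) = 9/(3 - t)^2
M′(t) = -18/(t^3 - 9*t^2 + 27*t - 27)
M′′(t) = 54/(t^4 - 12*t^3 + 54*t^2 - 108*t + 81)
M′′′(t) = -216/(t^5 - 15*t^4 + 90*t^3 - 270*t^2 + 405*t - 243)
M′′′′(t) = 1080/(t^6 - 18*t^5 + 135*t^4 - 540*t^3 + 1215*t^2 - 1458*t + 729)

E[X^4] = M′′′′(0) = 40/27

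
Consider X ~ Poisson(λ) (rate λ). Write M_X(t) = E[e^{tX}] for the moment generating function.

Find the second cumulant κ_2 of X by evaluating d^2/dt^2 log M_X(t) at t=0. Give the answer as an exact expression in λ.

κ_2 = K^(2)(0) = λ

M_X(t) = e^(λ*(e^(t) - 1))
K_X(t) = log M_X(t) = λ*(e^(t) - 1)
K^(2)(t) = λ*e^(t)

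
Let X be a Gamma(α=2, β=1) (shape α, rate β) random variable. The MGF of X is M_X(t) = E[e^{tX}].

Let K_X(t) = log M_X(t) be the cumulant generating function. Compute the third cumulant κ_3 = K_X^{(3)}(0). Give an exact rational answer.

M_X(t) = (1 - t)^(-2)
K_X(t) = log M_X(t) = -2*log(1 - t)
K′(t) = -2/(t - 1)
K′′(t) = 2/(t^2 - 2*t + 1)
K′′′(t) = -4/(t^3 - 3*t^2 + 3*t - 1)

κ_3 = K′′′(0) = 4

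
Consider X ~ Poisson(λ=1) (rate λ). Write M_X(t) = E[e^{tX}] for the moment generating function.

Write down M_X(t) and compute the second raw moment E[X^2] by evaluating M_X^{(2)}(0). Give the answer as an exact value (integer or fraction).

M_X(t) = e^(e^(t) - 1)
D^2[M](t) = (e^(2*t)*e^(e^(t)) + e^(t)*e^(e^(t)))*e^(-1)

E[X^2] = D^2[M](0) = 2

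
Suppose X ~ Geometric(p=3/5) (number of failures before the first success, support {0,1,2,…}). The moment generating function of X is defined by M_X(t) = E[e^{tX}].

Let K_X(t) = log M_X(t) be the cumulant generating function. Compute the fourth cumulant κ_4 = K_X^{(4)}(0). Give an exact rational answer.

κ_4 = K′′′′(0) = 230/27

M_X(t) = 3/(5*(1 - 2*e^(t)/5))
K_X(t) = log M_X(t) = -log(1 - 2*e^(t)/5) - log(5) + log(3)
K′(t) = -2*e^(t)/(2*e^(t) - 5)
K′′(t) = 10*e^(t)/(4*e^(2*t) - 20*e^(t) + 25)
K′′′(t) = (-20*e^(2*t) - 50*e^(t))/(8*e^(3*t) - 60*e^(2*t) + 150*e^(t) - 125)
K′′′′(t) = (40*e^(3*t) + 400*e^(2*t) + 250*e^(t))/(16*e^(4*t) - 160*e^(3*t) + 600*e^(2*t) - 1000*e^(t) + 625)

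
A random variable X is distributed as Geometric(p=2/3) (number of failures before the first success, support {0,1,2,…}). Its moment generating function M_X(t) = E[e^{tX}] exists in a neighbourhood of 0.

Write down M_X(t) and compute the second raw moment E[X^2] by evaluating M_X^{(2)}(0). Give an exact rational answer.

E[X^2] = d^2M/dt^2 |_{t=0} = 1

M_X(t) = 2/(3*(1 - e^(t)/3))
dM/dt = 2*e^(t)/(e^(2*t) - 6*e^(t) + 9)
d^2M/dt^2 = (-2*e^(2*t) - 6*e^(t))/(e^(3*t) - 9*e^(2*t) + 27*e^(t) - 27)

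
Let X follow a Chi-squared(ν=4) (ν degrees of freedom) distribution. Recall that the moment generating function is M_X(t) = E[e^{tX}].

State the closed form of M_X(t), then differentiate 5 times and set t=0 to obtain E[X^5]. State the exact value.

E[X^5] = D^5[M](0) = 23040

M_X(t) = (1 - 2*t)^(-2)
D^5[M](t) = -23040/(128*t^7 - 448*t^6 + 672*t^5 - 560*t^4 + 280*t^3 - 84*t^2 + 14*t - 1)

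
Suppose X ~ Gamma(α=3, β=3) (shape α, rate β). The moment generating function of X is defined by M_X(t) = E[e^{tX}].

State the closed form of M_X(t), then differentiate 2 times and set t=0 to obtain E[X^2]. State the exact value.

E[X^2] = M^(2)(0) = 4/3

M_X(t) = 27/(3 - t)^3
M^(2)(t) = -324/(t^5 - 15*t^4 + 90*t^3 - 270*t^2 + 405*t - 243)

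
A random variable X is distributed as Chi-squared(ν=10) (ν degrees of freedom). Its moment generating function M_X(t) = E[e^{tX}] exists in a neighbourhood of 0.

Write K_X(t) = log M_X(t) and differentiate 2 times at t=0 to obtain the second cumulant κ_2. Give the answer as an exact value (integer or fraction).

M_X(t) = (1 - 2*t)^(-5)
K_X(t) = log M_X(t) = -5*log(1 - 2*t)
D^2[K](t) = 20/(4*t^2 - 4*t + 1)

κ_2 = D^2[K](0) = 20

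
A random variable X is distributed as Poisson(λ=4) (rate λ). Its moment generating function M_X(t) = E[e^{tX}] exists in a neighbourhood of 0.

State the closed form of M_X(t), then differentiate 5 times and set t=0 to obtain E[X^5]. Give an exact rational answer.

E[X^5] = M′′′′′(0) = 5428

M_X(t) = e^(4*e^(t) - 4)
M′(t) = 4*e^(-4)*e^(t)*e^(4*e^(t))
M′′(t) = (16*e^(2*t)*e^(4*e^(t)) + 4*e^(t)*e^(4*e^(t)))*e^(-4)
M′′′(t) = (64*e^(3*t)*e^(4*e^(t)) + 48*e^(2*t)*e^(4*e^(t)) + 4*e^(t)*e^(4*e^(t)))*e^(-4)
M′′′′(t) = (256*e^(4*t)*e^(4*e^(t)) + 384*e^(3*t)*e^(4*e^(t)) + 112*e^(2*t)*e^(4*e^(t)) + 4*e^(t)*e^(4*e^(t)))*e^(-4)
M′′′′′(t) = (1024*e^(5*t)*e^(4*e^(t)) + 2560*e^(4*t)*e^(4*e^(t)) + 1600*e^(3*t)*e^(4*e^(t)) + 240*e^(2*t)*e^(4*e^(t)) + 4*e^(t)*e^(4*e^(t)))*e^(-4)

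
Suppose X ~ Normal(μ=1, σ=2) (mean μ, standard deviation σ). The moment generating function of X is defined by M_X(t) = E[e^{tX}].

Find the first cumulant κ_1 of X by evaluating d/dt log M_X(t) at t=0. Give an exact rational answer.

M_X(t) = e^(2*t^2 + t)
K_X(t) = log M_X(t) = 2*t^2 + t
D[K](t) = 4*t + 1

κ_1 = D[K](0) = 1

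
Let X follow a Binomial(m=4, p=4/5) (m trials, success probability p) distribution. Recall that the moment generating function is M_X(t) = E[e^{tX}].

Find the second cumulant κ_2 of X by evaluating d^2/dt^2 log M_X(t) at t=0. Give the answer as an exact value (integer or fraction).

κ_2 = D^2[K](0) = 16/25

M_X(t) = (4*e^(t)/5 + 1/5)^4
K_X(t) = log M_X(t) = 4*log(4*e^(t)/5 + 1/5)
D^2[K](t) = 16*e^(t)/(16*e^(2*t) + 8*e^(t) + 1)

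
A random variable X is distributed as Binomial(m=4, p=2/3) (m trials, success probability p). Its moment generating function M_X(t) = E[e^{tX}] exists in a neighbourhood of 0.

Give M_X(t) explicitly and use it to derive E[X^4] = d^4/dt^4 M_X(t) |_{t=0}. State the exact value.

M_X(t) = (2*e^(t)/3 + 1/3)^4
M′(t) = 64*e^(4*t)/81 + 32*e^(3*t)/27 + 16*e^(2*t)/27 + 8*e^(t)/81
M′′(t) = 256*e^(4*t)/81 + 32*e^(3*t)/9 + 32*e^(2*t)/27 + 8*e^(t)/81
M′′′(t) = 1024*e^(4*t)/81 + 32*e^(3*t)/3 + 64*e^(2*t)/27 + 8*e^(t)/81
M′′′′(t) = 4096*e^(4*t)/81 + 32*e^(3*t) + 128*e^(2*t)/27 + 8*e^(t)/81

E[X^4] = M′′′′(0) = 2360/27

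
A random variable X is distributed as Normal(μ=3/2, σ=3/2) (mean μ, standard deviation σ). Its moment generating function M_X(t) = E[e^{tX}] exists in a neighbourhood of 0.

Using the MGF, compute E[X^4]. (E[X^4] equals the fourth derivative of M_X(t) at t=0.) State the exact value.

M_X(t) = e^(9*t^2/8 + 3*t/2)
dM/dt = 9*t*e^(3*t/2)*e^(9*t^2/8)/4 + 3*e^(3*t/2)*e^(9*t^2/8)/2
d^2M/dt^2 = 81*t^2*e^(3*t/2)*e^(9*t^2/8)/16 + 27*t*e^(3*t/2)*e^(9*t^2/8)/4 + 9*e^(3*t/2)*e^(9*t^2/8)/2
d^3M/dt^3 = 729*t^3*e^(3*t/2)*e^(9*t^2/8)/64 + 729*t^2*e^(3*t/2)*e^(9*t^2/8)/32 + 243*t*e^(3*t/2)*e^(9*t^2/8)/8 + 27*e^(3*t/2)*e^(9*t^2/8)/2

E[X^4] = d^4M/dt^4 |_{t=0} = 405/8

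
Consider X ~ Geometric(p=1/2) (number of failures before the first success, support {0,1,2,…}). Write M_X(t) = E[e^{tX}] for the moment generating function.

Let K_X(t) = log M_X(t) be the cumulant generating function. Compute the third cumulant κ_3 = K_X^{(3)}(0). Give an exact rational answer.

κ_3 = K′′′(0) = 6

M_X(t) = 1/(2*(1 - e^(t)/2))
K_X(t) = log M_X(t) = -log(1 - e^(t)/2) - log(2)
K′(t) = -e^(t)/(e^(t) - 2)
K′′(t) = 2*e^(t)/(e^(2*t) - 4*e^(t) + 4)
K′′′(t) = (-2*e^(2*t) - 4*e^(t))/(e^(3*t) - 6*e^(2*t) + 12*e^(t) - 8)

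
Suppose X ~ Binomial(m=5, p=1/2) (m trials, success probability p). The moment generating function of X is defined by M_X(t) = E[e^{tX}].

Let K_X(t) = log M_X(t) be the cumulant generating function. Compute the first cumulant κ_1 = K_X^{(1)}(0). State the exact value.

κ_1 = K′(0) = 5/2

M_X(t) = (e^(t)/2 + 1/2)^5
K_X(t) = log M_X(t) = 5*log(e^(t)/2 + 1/2)
K′(t) = 5*e^(t)/(e^(t) + 1)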